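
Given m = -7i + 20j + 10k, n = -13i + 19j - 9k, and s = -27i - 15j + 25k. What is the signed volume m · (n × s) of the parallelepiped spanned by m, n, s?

16060

n × s:
i: 19·25 - (-9)·(-15) = 475 - 135 = 340
j: (-9)·(-27) - (-13)·25 = 243 - (-325) = 568
k: (-13)·(-15) - 19·(-27) = 195 - (-513) = 708
n × s = (340, 568, 708)
m · (n × s) = (-7)·340 + 20·568 + 10·708 = -2380 + 11360 + 7080 = 16060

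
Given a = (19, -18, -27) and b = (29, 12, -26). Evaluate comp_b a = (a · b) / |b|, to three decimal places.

25.445

a · b = 19·29 + (-18)·12 + (-27)·(-26) = 551 - 216 + 702 = 1037
|b| = √(841 + 144 + 676) = √1661 ≈ 40.7554
comp_b a = 1037 / √1661 ≈ 25.445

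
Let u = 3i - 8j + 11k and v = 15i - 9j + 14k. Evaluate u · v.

271

u · v = 3·15 + (-8)·(-9) + 11·14 = 45 + 72 + 154 = 271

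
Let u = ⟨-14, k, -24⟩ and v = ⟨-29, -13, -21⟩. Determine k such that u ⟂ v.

u · v = (-14)·(-29) + k·(-13) + (-24)·(-21) = 910 - 13k
Set equal to 0: -13k = -910, so k = 70.

70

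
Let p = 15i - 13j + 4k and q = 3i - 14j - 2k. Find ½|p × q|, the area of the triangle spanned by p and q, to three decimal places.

i: (-13)·(-2) - 4·(-14) = 26 - (-56) = 82
j: 4·3 - 15·(-2) = 12 - (-30) = 42
k: 15·(-14) - (-13)·3 = -210 - (-39) = -171
p × q = (82, 42, -171)
|p × q| = √(82² + 42² + (-171)²) = √37729 ≈ 194.2395
area = ½ · 194.2395 ≈ 97.120

97.120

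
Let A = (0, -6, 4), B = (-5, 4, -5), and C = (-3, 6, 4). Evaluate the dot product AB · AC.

AB = B − A = (-5, 10, -9)
AC = C − A = (-3, 12, 0)
AB · AC = (-5)·(-3) + 10·12 + (-9)·0 = 15 + 120 + 0 = 135

135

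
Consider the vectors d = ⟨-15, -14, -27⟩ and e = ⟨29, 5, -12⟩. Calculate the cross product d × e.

i: (-14)·(-12) - (-27)·5 = 168 - (-135) = 303
j: (-27)·29 - (-15)·(-12) = -783 - 180 = -963
k: (-15)·5 - (-14)·29 = -75 - (-406) = 331
d × e = (303, -963, 331)

(303, -963, 331)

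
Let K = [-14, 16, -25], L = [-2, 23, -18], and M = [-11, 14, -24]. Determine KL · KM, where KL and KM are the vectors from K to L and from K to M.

KL = L − K = (12, 7, 7)
KM = M − K = (3, -2, 1)
KL · KM = 12·3 + 7·(-2) + 7·1 = 36 - 14 + 7 = 29

29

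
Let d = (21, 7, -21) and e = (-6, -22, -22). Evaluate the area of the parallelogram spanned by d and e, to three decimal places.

i: 7·(-22) - (-21)·(-22) = -154 - 462 = -616
j: (-21)·(-6) - 21·(-22) = 126 - (-462) = 588
k: 21·(-22) - 7·(-6) = -462 - (-42) = -420
d × e = (-616, 588, -420)
|d × e| = √((-616)² + 588² + (-420)²) = √901600 ≈ 949.5262

949.526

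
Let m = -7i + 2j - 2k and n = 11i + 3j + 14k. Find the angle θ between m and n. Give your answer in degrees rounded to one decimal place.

m · n = (-7)·11 + 2·3 + (-2)·14 = -77 + 6 - 28 = -99
|m|² = 49 + 4 + 4 = 57,  |m| = √57 ≈ 7.549834
|n|² = 121 + 9 + 196 = 326,  |n| = √326 ≈ 18.055470
cos θ = -99 / (7.549834 · 18.055470) ≈ -0.72625
θ = arccos(-0.72625) ≈ 136.6°

136.6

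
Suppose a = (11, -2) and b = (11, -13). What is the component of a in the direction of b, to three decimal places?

8.632

a · b = 11·11 + (-2)·(-13) = 121 + 26 = 147
|b| = √(121 + 169) = √290 ≈ 17.0294
comp_b a = 147 / √290 ≈ 8.632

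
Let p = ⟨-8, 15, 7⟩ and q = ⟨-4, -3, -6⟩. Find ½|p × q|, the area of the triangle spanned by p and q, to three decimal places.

66.319

i: 15·(-6) - 7·(-3) = -90 - (-21) = -69
j: 7·(-4) - (-8)·(-6) = -28 - 48 = -76
k: (-8)·(-3) - 15·(-4) = 24 - (-60) = 84
p × q = (-69, -76, 84)
|p × q| = √((-69)² + (-76)² + 84²) = √17593 ≈ 132.6386
area = ½ · 132.6386 ≈ 66.319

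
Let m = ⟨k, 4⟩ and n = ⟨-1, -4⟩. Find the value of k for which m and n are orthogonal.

-16

m · n = k·(-1) + 4·(-4) = -16 - 1k
Set equal to 0: -1k = 16, so k = -16.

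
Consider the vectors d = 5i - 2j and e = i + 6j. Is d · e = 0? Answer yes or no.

d · e = 5·1 + (-2)·6 = 5 - 12 = -7
Nonzero, so the vectors are not orthogonal.

no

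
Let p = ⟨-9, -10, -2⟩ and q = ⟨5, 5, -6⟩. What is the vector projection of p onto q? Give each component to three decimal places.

p · q = (-9)·5 + (-10)·5 + (-2)·(-6) = -45 - 50 + 12 = -83
|q|² = 25 + 25 + 36 = 86
proj_q p = (-83/86) · (5, 5, -6) ≈ (-4.826, -4.826, 5.791)

(-4.826, -4.826, 5.791)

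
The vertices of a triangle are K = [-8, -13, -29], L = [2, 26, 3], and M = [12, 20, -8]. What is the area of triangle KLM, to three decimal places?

333.005

KL = (10, 39, 32),  KM = (20, 33, 21)
i: 39·21 - 32·33 = 819 - 1056 = -237
j: 32·20 - 10·21 = 640 - 210 = 430
k: 10·33 - 39·20 = 330 - 780 = -450
KL × KM = (-237, 430, -450)
|KL × KM| = √443569 ≈ 666.0098
area = ½ · 666.0098 ≈ 333.005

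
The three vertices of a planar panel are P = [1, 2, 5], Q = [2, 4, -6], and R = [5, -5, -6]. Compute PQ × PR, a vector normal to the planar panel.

(-99, -33, -15)

PQ = (1, 2, -11)
PR = (4, -7, -11)
i: 2·(-11) - (-11)·(-7) = -22 - 77 = -99
j: (-11)·4 - 1·(-11) = -44 - (-11) = -33
k: 1·(-7) - 2·4 = -7 - 8 = -15
PQ × PR = (-99, -33, -15)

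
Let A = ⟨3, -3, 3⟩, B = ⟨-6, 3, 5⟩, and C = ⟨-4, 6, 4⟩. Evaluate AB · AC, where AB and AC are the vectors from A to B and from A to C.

AB = B − A = (-9, 6, 2)
AC = C − A = (-7, 9, 1)
AB · AC = (-9)·(-7) + 6·9 + 2·1 = 63 + 54 + 2 = 119

119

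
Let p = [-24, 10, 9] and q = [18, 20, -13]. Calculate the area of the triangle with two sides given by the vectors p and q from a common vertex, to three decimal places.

372.223

i: 10·(-13) - 9·20 = -130 - 180 = -310
j: 9·18 - (-24)·(-13) = 162 - 312 = -150
k: (-24)·20 - 10·18 = -480 - 180 = -660
p × q = (-310, -150, -660)
|p × q| = √((-310)² + (-150)² + (-660)²) = √554200 ≈ 744.4461
area = ½ · 744.4461 ≈ 372.223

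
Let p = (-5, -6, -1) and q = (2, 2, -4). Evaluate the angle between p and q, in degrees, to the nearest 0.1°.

p · q = (-5)·2 + (-6)·2 + (-1)·(-4) = -10 - 12 + 4 = -18
|p|² = 25 + 36 + 1 = 62,  |p| = √62 ≈ 7.874008
|q|² = 4 + 4 + 16 = 24,  |q| = √24 ≈ 4.898979
cos θ = -18 / (7.874008 · 4.898979) ≈ -0.46663
θ = arccos(-0.46663) ≈ 117.8°

117.8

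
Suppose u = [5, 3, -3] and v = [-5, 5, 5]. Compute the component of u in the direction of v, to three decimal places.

-2.887

u · v = 5·(-5) + 3·5 + (-3)·5 = -25 + 15 - 15 = -25
|v| = √(25 + 25 + 25) = √75 ≈ 8.6603
comp_v u = -25 / √75 ≈ -2.887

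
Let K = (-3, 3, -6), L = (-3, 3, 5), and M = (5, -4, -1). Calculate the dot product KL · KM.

55

KL = L − K = (0, 0, 11)
KM = M − K = (8, -7, 5)
KL · KM = 0·8 + 0·(-7) + 11·5 = 0 + 0 + 55 = 55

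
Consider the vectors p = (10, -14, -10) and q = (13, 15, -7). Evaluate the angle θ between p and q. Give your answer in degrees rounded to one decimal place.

91.4

p · q = 10·13 + (-14)·15 + (-10)·(-7) = 130 - 210 + 70 = -10
|p|² = 100 + 196 + 100 = 396,  |p| = √396 ≈ 19.899749
|q|² = 169 + 225 + 49 = 443,  |q| = √443 ≈ 21.047565
cos θ = -10 / (19.899749 · 21.047565) ≈ -0.02388
θ = arccos(-0.02388) ≈ 91.4°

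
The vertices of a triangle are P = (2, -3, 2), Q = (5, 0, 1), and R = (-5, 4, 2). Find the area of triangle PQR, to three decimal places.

PQ = (3, 3, -1),  PR = (-7, 7, 0)
i: 3·0 - (-1)·7 = 0 - (-7) = 7
j: (-1)·(-7) - 3·0 = 7 - 0 = 7
k: 3·7 - 3·(-7) = 21 - (-21) = 42
PQ × PR = (7, 7, 42)
|PQ × PR| = √1862 ≈ 43.1509
area = ½ · 43.1509 ≈ 21.575

21.575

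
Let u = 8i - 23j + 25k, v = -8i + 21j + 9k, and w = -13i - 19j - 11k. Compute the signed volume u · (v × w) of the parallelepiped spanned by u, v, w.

v × w:
i: 21·(-11) - 9·(-19) = -231 - (-171) = -60
j: 9·(-13) - (-8)·(-11) = -117 - 88 = -205
k: (-8)·(-19) - 21·(-13) = 152 - (-273) = 425
v × w = (-60, -205, 425)
u · (v × w) = 8·(-60) + (-23)·(-205) + 25·425 = -480 + 4715 + 10625 = 14860

14860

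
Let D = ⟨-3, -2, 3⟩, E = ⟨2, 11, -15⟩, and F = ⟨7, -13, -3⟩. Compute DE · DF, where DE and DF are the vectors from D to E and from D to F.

15

DE = E − D = (5, 13, -18)
DF = F − D = (10, -11, -6)
DE · DF = 5·10 + 13·(-11) + (-18)·(-6) = 50 - 143 + 108 = 15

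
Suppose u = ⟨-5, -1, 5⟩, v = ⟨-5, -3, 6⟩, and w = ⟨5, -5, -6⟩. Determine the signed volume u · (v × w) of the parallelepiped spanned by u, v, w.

v × w:
i: (-3)·(-6) - 6·(-5) = 18 - (-30) = 48
j: 6·5 - (-5)·(-6) = 30 - 30 = 0
k: (-5)·(-5) - (-3)·5 = 25 - (-15) = 40
v × w = (48, 0, 40)
u · (v × w) = (-5)·48 + (-1)·0 + 5·40 = -240 + 0 + 200 = -40

-40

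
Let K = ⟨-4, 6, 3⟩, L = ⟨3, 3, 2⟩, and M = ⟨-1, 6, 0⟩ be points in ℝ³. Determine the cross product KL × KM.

(9, 18, 9)

KL = (7, -3, -1)
KM = (3, 0, -3)
i: (-3)·(-3) - (-1)·0 = 9 - 0 = 9
j: (-1)·3 - 7·(-3) = -3 - (-21) = 18
k: 7·0 - (-3)·3 = 0 - (-9) = 9
KL × KM = (9, 18, 9)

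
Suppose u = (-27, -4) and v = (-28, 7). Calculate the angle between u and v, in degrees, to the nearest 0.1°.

22.5

u · v = (-27)·(-28) + (-4)·7 = 756 - 28 = 728
|u|² = 729 + 16 = 745,  |u| = √745 ≈ 27.294688
|v|² = 784 + 49 = 833,  |v| = √833 ≈ 28.861739
cos θ = 728 / (27.294688 · 28.861739) ≈ 0.92413
θ = arccos(0.92413) ≈ 22.5°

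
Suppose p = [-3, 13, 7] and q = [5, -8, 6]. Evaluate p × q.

(134, 53, -41)

i: 13·6 - 7·(-8) = 78 - (-56) = 134
j: 7·5 - (-3)·6 = 35 - (-18) = 53
k: (-3)·(-8) - 13·5 = 24 - 65 = -41
p × q = (134, 53, -41)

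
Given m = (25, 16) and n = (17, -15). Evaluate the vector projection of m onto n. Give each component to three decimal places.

m · n = 25·17 + 16·(-15) = 425 - 240 = 185
|n|² = 289 + 225 = 514
proj_n m = (185/514) · (17, -15) ≈ (6.119, -5.399)

(6.119, -5.399)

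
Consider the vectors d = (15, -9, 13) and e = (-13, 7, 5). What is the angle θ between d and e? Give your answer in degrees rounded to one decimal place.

d · e = 15·(-13) + (-9)·7 + 13·5 = -195 - 63 + 65 = -193
|d|² = 225 + 81 + 169 = 475,  |d| = √475 ≈ 21.794495
|e|² = 169 + 49 + 25 = 243,  |e| = √243 ≈ 15.588457
cos θ = -193 / (21.794495 · 15.588457) ≈ -0.56808
θ = arccos(-0.56808) ≈ 124.6°

124.6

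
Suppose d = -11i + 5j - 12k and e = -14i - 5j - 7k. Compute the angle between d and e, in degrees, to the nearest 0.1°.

d · e = (-11)·(-14) + 5·(-5) + (-12)·(-7) = 154 - 25 + 84 = 213
|d|² = 121 + 25 + 144 = 290,  |d| = √290 ≈ 17.029386
|e|² = 196 + 25 + 49 = 270,  |e| = √270 ≈ 16.431677
cos θ = 213 / (17.029386 · 16.431677) ≈ 0.76120
θ = arccos(0.76120) ≈ 40.4°

40.4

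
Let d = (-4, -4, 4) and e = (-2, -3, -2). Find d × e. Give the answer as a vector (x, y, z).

(20, -16, 4)

i: (-4)·(-2) - 4·(-3) = 8 - (-12) = 20
j: 4·(-2) - (-4)·(-2) = -8 - 8 = -16
k: (-4)·(-3) - (-4)·(-2) = 12 - 8 = 4
d × e = (20, -16, 4)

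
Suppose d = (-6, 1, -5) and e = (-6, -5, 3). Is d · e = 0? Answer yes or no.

no

d · e = (-6)·(-6) + 1·(-5) + (-5)·3 = 36 - 5 - 15 = 16
Nonzero, so the vectors are not orthogonal.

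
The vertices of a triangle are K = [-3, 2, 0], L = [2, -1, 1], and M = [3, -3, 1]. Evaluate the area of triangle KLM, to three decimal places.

3.674

KL = (5, -3, 1),  KM = (6, -5, 1)
i: (-3)·1 - 1·(-5) = -3 - (-5) = 2
j: 1·6 - 5·1 = 6 - 5 = 1
k: 5·(-5) - (-3)·6 = -25 - (-18) = -7
KL × KM = (2, 1, -7)
|KL × KM| = √54 ≈ 7.3485
area = ½ · 7.3485 ≈ 3.674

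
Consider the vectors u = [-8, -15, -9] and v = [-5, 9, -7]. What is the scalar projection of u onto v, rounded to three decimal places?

u · v = (-8)·(-5) + (-15)·9 + (-9)·(-7) = 40 - 135 + 63 = -32
|v| = √(25 + 81 + 49) = √155 ≈ 12.4499
comp_v u = -32 / √155 ≈ -2.570

-2.570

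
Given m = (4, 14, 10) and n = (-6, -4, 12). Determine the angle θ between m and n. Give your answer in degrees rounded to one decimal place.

m · n = 4·(-6) + 14·(-4) + 10·12 = -24 - 56 + 120 = 40
|m|² = 16 + 196 + 100 = 312,  |m| = √312 ≈ 17.663522
|n|² = 36 + 16 + 144 = 196,  |n| = √196 ≈ 14.000000
cos θ = 40 / (17.663522 · 14.000000) ≈ 0.16175
θ = arccos(0.16175) ≈ 80.7°

80.7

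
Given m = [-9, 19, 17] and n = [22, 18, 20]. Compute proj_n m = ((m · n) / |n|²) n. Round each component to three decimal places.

(8.815, 7.212, 8.013)

m · n = (-9)·22 + 19·18 + 17·20 = -198 + 342 + 340 = 484
|n|² = 484 + 324 + 400 = 1208
proj_n m = (484/1208) · (22, 18, 20) ≈ (8.815, 7.212, 8.013)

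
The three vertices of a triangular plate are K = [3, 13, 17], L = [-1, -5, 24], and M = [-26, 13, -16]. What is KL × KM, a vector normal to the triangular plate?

KL = (-4, -18, 7)
KM = (-29, 0, -33)
i: (-18)·(-33) - 7·0 = 594 - 0 = 594
j: 7·(-29) - (-4)·(-33) = -203 - 132 = -335
k: (-4)·0 - (-18)·(-29) = 0 - 522 = -522
KL × KM = (594, -335, -522)

(594, -335, -522)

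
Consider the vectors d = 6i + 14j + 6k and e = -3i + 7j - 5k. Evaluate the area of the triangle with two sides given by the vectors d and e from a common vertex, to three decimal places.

70.257

i: 14·(-5) - 6·7 = -70 - 42 = -112
j: 6·(-3) - 6·(-5) = -18 - (-30) = 12
k: 6·7 - 14·(-3) = 42 - (-42) = 84
d × e = (-112, 12, 84)
|d × e| = √((-112)² + 12² + 84²) = √19744 ≈ 140.5133
area = ½ · 140.5133 ≈ 70.257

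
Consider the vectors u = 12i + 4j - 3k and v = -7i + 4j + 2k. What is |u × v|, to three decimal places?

78.645

i: 4·2 - (-3)·4 = 8 - (-12) = 20
j: (-3)·(-7) - 12·2 = 21 - 24 = -3
k: 12·4 - 4·(-7) = 48 - (-28) = 76
u × v = (20, -3, 76)
|u × v| = √(20² + (-3)² + 76²) = √6185 ≈ 78.6448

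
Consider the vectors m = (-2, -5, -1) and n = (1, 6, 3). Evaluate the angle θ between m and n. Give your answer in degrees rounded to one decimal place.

m · n = (-2)·1 + (-5)·6 + (-1)·3 = -2 - 30 - 3 = -35
|m|² = 4 + 25 + 1 = 30,  |m| = √30 ≈ 5.477226
|n|² = 1 + 36 + 9 = 46,  |n| = √46 ≈ 6.782330
cos θ = -35 / (5.477226 · 6.782330) ≈ -0.94217
θ = arccos(-0.94217) ≈ 160.4°

160.4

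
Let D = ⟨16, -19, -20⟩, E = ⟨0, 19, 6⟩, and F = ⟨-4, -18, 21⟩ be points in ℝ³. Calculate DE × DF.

(1532, 136, 744)

DE = (-16, 38, 26)
DF = (-20, 1, 41)
i: 38·41 - 26·1 = 1558 - 26 = 1532
j: 26·(-20) - (-16)·41 = -520 - (-656) = 136
k: (-16)·1 - 38·(-20) = -16 - (-760) = 744
DE × DF = (1532, 136, 744)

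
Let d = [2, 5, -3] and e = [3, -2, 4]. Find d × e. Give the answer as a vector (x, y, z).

(14, -17, -19)

i: 5·4 - (-3)·(-2) = 20 - 6 = 14
j: (-3)·3 - 2·4 = -9 - 8 = -17
k: 2·(-2) - 5·3 = -4 - 15 = -19
d × e = (14, -17, -19)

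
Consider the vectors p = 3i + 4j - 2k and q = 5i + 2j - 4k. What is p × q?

i: 4·(-4) - (-2)·2 = -16 - (-4) = -12
j: (-2)·5 - 3·(-4) = -10 - (-12) = 2
k: 3·2 - 4·5 = 6 - 20 = -14
p × q = (-12, 2, -14)

(-12, 2, -14)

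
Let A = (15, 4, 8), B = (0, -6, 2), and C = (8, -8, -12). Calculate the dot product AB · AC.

AB = B − A = (-15, -10, -6)
AC = C − A = (-7, -12, -20)
AB · AC = (-15)·(-7) + (-10)·(-12) + (-6)·(-20) = 105 + 120 + 120 = 345

345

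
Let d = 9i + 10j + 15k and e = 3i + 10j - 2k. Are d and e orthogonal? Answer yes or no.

no

d · e = 9·3 + 10·10 + 15·(-2) = 27 + 100 - 30 = 97
Nonzero, so the vectors are not orthogonal.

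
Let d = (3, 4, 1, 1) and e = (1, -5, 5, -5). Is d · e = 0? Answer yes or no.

no

d · e = 3·1 + 4·(-5) + 1·5 + 1·(-5) = 3 - 20 + 5 - 5 = -17
Nonzero, so the vectors are not orthogonal.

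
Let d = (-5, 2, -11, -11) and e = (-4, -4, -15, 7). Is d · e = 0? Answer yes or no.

no

d · e = (-5)·(-4) + 2·(-4) + (-11)·(-15) + (-11)·7 = 20 - 8 + 165 - 77 = 100
Nonzero, so the vectors are not orthogonal.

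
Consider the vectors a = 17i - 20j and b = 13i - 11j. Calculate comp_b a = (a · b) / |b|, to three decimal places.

a · b = 17·13 + (-20)·(-11) = 221 + 220 = 441
|b| = √(169 + 121) = √290 ≈ 17.0294
comp_b a = 441 / √290 ≈ 25.896

25.896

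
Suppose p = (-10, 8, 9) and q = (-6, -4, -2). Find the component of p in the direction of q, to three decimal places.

1.336

p · q = (-10)·(-6) + 8·(-4) + 9·(-2) = 60 - 32 - 18 = 10
|q| = √(36 + 16 + 4) = √56 ≈ 7.4833
comp_q p = 10 / √56 ≈ 1.336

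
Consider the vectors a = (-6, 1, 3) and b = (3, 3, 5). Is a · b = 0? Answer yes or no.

yes

a · b = (-6)·3 + 1·3 + 3·5 = -18 + 3 + 15 = 0
Zero, so the vectors are orthogonal.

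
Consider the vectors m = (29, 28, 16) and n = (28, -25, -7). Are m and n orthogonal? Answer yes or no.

m · n = 29·28 + 28·(-25) + 16·(-7) = 812 - 700 - 112 = 0
Zero, so the vectors are orthogonal.

yes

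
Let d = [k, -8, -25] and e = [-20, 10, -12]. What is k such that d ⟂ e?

11

d · e = k·(-20) + (-8)·10 + (-25)·(-12) = 220 - 20k
Set equal to 0: -20k = -220, so k = 11.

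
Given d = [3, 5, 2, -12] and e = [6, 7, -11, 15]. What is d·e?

d · e = 3·6 + 5·7 + 2·(-11) + (-12)·15 = 18 + 35 - 22 - 180 = -149

-149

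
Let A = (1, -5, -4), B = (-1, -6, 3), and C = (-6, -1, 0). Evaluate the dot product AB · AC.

AB = B − A = (-2, -1, 7)
AC = C − A = (-7, 4, 4)
AB · AC = (-2)·(-7) + (-1)·4 + 7·4 = 14 - 4 + 28 = 38

38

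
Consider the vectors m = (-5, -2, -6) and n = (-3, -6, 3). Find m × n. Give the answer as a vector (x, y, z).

i: (-2)·3 - (-6)·(-6) = -6 - 36 = -42
j: (-6)·(-3) - (-5)·3 = 18 - (-15) = 33
k: (-5)·(-6) - (-2)·(-3) = 30 - 6 = 24
m × n = (-42, 33, 24)

(-42, 33, 24)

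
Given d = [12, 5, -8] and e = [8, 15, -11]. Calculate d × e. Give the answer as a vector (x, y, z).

i: 5·(-11) - (-8)·15 = -55 - (-120) = 65
j: (-8)·8 - 12·(-11) = -64 - (-132) = 68
k: 12·15 - 5·8 = 180 - 40 = 140
d × e = (65, 68, 140)

(65, 68, 140)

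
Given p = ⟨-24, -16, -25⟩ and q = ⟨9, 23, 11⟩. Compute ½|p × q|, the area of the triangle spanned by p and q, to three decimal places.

286.001

i: (-16)·11 - (-25)·23 = -176 - (-575) = 399
j: (-25)·9 - (-24)·11 = -225 - (-264) = 39
k: (-24)·23 - (-16)·9 = -552 - (-144) = -408
p × q = (399, 39, -408)
|p × q| = √(399² + 39² + (-408)²) = √327186 ≈ 572.0017
area = ½ · 572.0017 ≈ 286.001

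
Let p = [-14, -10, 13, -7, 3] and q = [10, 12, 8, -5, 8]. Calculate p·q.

-97

p · q = (-14)·10 + (-10)·12 + 13·8 + (-7)·(-5) + 3·8 = -140 - 120 + 104 + 35 + 24 = -97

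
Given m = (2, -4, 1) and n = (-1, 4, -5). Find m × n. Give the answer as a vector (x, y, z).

(16, 9, 4)

i: (-4)·(-5) - 1·4 = 20 - 4 = 16
j: 1·(-1) - 2·(-5) = -1 - (-10) = 9
k: 2·4 - (-4)·(-1) = 8 - 4 = 4
m × n = (16, 9, 4)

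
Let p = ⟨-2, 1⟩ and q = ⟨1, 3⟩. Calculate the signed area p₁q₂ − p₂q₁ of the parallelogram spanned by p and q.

-7

(-2)·3 - 1·1 = -6 - 1 = -7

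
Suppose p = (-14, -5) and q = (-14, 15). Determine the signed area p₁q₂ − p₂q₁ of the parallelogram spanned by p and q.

(-14)·15 - (-5)·(-14) = -210 - 70 = -280

-280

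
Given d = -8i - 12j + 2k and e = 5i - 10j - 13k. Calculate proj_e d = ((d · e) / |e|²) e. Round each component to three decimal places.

(0.918, -1.837, -2.388)

d · e = (-8)·5 + (-12)·(-10) + 2·(-13) = -40 + 120 - 26 = 54
|e|² = 25 + 100 + 169 = 294
proj_e d = (54/294) · (5, -10, -13) ≈ (0.918, -1.837, -2.388)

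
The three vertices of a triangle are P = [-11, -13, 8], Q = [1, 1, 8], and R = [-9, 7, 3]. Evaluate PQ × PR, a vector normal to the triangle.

PQ = (12, 14, 0)
PR = (2, 20, -5)
i: 14·(-5) - 0·20 = -70 - 0 = -70
j: 0·2 - 12·(-5) = 0 - (-60) = 60
k: 12·20 - 14·2 = 240 - 28 = 212
PQ × PR = (-70, 60, 212)

(-70, 60, 212)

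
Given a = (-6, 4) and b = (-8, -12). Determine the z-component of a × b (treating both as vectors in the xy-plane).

(-6)·(-12) - 4·(-8) = 72 - (-32) = 104

104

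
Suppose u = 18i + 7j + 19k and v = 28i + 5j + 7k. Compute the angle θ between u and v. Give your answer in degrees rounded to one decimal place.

u · v = 18·28 + 7·5 + 19·7 = 504 + 35 + 133 = 672
|u|² = 324 + 49 + 361 = 734,  |u| = √734 ≈ 27.092434
|v|² = 784 + 25 + 49 = 858,  |v| = √858 ≈ 29.291637
cos θ = 672 / (27.092434 · 29.291637) ≈ 0.84679
θ = arccos(0.84679) ≈ 32.1°

32.1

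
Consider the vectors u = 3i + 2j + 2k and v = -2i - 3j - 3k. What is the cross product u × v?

i: 2·(-3) - 2·(-3) = -6 - (-6) = 0
j: 2·(-2) - 3·(-3) = -4 - (-9) = 5
k: 3·(-3) - 2·(-2) = -9 - (-4) = -5
u × v = (0, 5, -5)

(0, 5, -5)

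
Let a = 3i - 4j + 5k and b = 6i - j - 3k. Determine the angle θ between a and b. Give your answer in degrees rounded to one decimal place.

a · b = 3·6 + (-4)·(-1) + 5·(-3) = 18 + 4 - 15 = 7
|a|² = 9 + 16 + 25 = 50,  |a| = √50 ≈ 7.071068
|b|² = 36 + 1 + 9 = 46,  |b| = √46 ≈ 6.782330
cos θ = 7 / (7.071068 · 6.782330) ≈ 0.14596
θ = arccos(0.14596) ≈ 81.6°

81.6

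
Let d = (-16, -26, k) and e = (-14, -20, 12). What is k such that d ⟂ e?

d · e = (-16)·(-14) + (-26)·(-20) + k·12 = 744 + 12k
Set equal to 0: 12k = -744, so k = -62.

-62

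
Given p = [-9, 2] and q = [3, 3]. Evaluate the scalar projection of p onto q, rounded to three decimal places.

p · q = (-9)·3 + 2·3 = -27 + 6 = -21
|q| = √(9 + 9) = √18 ≈ 4.2426
comp_q p = -21 / √18 ≈ -4.950

-4.950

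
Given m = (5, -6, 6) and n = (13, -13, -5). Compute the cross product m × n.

(108, 103, 13)

i: (-6)·(-5) - 6·(-13) = 30 - (-78) = 108
j: 6·13 - 5·(-5) = 78 - (-25) = 103
k: 5·(-13) - (-6)·13 = -65 - (-78) = 13
m × n = (108, 103, 13)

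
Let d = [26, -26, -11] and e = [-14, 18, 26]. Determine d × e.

(-478, -522, 104)

i: (-26)·26 - (-11)·18 = -676 - (-198) = -478
j: (-11)·(-14) - 26·26 = 154 - 676 = -522
k: 26·18 - (-26)·(-14) = 468 - 364 = 104
d × e = (-478, -522, 104)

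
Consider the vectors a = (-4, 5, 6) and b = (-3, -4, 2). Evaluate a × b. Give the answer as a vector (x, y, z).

i: 5·2 - 6·(-4) = 10 - (-24) = 34
j: 6·(-3) - (-4)·2 = -18 - (-8) = -10
k: (-4)·(-4) - 5·(-3) = 16 - (-15) = 31
a × b = (34, -10, 31)

(34, -10, 31)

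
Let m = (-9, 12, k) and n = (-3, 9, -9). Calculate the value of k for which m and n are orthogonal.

15

m · n = (-9)·(-3) + 12·9 + k·(-9) = 135 - 9k
Set equal to 0: -9k = -135, so k = 15.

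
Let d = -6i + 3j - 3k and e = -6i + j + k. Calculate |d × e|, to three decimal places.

27.495

i: 3·1 - (-3)·1 = 3 - (-3) = 6
j: (-3)·(-6) - (-6)·1 = 18 - (-6) = 24
k: (-6)·1 - 3·(-6) = -6 - (-18) = 12
d × e = (6, 24, 12)
|d × e| = √(6² + 24² + 12²) = √756 ≈ 27.4955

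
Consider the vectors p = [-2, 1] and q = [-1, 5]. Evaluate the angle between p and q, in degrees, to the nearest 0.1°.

p · q = (-2)·(-1) + 1·5 = 2 + 5 = 7
|p|² = 4 + 1 = 5,  |p| = √5 ≈ 2.236068
|q|² = 1 + 25 = 26,  |q| = √26 ≈ 5.099020
cos θ = 7 / (2.236068 · 5.099020) ≈ 0.61394
θ = arccos(0.61394) ≈ 52.1°

52.1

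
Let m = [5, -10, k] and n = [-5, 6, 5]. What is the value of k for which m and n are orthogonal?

17

m · n = 5·(-5) + (-10)·6 + k·5 = -85 + 5k
Set equal to 0: 5k = 85, so k = 17.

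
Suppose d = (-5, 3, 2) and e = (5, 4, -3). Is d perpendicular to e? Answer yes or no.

no

d · e = (-5)·5 + 3·4 + 2·(-3) = -25 + 12 - 6 = -19
Nonzero, so the vectors are not orthogonal.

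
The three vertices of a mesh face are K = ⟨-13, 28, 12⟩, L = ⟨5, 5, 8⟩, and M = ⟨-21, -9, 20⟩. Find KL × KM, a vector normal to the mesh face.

(-332, -112, -850)

KL = (18, -23, -4)
KM = (-8, -37, 8)
i: (-23)·8 - (-4)·(-37) = -184 - 148 = -332
j: (-4)·(-8) - 18·8 = 32 - 144 = -112
k: 18·(-37) - (-23)·(-8) = -666 - 184 = -850
KL × KM = (-332, -112, -850)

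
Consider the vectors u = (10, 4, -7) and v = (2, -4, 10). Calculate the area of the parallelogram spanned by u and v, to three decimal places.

124.274

i: 4·10 - (-7)·(-4) = 40 - 28 = 12
j: (-7)·2 - 10·10 = -14 - 100 = -114
k: 10·(-4) - 4·2 = -40 - 8 = -48
u × v = (12, -114, -48)
|u × v| = √(12² + (-114)² + (-48)²) = √15444 ≈ 124.2739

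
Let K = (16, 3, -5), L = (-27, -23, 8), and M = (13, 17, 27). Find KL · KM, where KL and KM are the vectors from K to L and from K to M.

181

KL = L − K = (-43, -26, 13)
KM = M − K = (-3, 14, 32)
KL · KM = (-43)·(-3) + (-26)·14 + 13·32 = 129 - 364 + 416 = 181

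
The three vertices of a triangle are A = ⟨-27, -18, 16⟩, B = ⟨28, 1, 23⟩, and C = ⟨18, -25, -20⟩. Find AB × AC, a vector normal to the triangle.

AB = (55, 19, 7)
AC = (45, -7, -36)
i: 19·(-36) - 7·(-7) = -684 - (-49) = -635
j: 7·45 - 55·(-36) = 315 - (-1980) = 2295
k: 55·(-7) - 19·45 = -385 - 855 = -1240
AB × AC = (-635, 2295, -1240)

(-635, 2295, -1240)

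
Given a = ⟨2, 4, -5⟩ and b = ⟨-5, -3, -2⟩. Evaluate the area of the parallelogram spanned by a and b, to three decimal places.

i: 4·(-2) - (-5)·(-3) = -8 - 15 = -23
j: (-5)·(-5) - 2·(-2) = 25 - (-4) = 29
k: 2·(-3) - 4·(-5) = -6 - (-20) = 14
a × b = (-23, 29, 14)
|a × b| = √((-23)² + 29² + 14²) = √1566 ≈ 39.5727

39.573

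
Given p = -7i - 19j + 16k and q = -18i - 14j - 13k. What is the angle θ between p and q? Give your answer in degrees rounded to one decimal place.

74.2

p · q = (-7)·(-18) + (-19)·(-14) + 16·(-13) = 126 + 266 - 208 = 184
|p|² = 49 + 361 + 256 = 666,  |p| = √666 ≈ 25.806976
|q|² = 324 + 196 + 169 = 689,  |q| = √689 ≈ 26.248809
cos θ = 184 / (25.806976 · 26.248809) ≈ 0.27163
θ = arccos(0.27163) ≈ 74.2°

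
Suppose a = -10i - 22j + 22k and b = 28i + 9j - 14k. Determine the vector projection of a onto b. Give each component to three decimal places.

(-20.743, -6.667, 10.371)

a · b = (-10)·28 + (-22)·9 + 22·(-14) = -280 - 198 - 308 = -786
|b|² = 784 + 81 + 196 = 1061
proj_b a = (-786/1061) · (28, 9, -14) ≈ (-20.743, -6.667, 10.371)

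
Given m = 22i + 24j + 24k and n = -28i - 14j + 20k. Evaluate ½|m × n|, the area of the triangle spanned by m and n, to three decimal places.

i: 24·20 - 24·(-14) = 480 - (-336) = 816
j: 24·(-28) - 22·20 = -672 - 440 = -1112
k: 22·(-14) - 24·(-28) = -308 - (-672) = 364
m × n = (816, -1112, 364)
|m × n| = √(816² + (-1112)² + 364²) = √2034896 ≈ 1426.4978
area = ½ · 1426.4978 ≈ 713.249

713.249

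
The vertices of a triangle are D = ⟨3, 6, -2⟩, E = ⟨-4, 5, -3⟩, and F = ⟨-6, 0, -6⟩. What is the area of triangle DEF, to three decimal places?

19.066

DE = (-7, -1, -1),  DF = (-9, -6, -4)
i: (-1)·(-4) - (-1)·(-6) = 4 - 6 = -2
j: (-1)·(-9) - (-7)·(-4) = 9 - 28 = -19
k: (-7)·(-6) - (-1)·(-9) = 42 - 9 = 33
DE × DF = (-2, -19, 33)
|DE × DF| = √1454 ≈ 38.1314
area = ½ · 38.1314 ≈ 19.066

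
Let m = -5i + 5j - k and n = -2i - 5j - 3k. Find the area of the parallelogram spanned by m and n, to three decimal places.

42.356

i: 5·(-3) - (-1)·(-5) = -15 - 5 = -20
j: (-1)·(-2) - (-5)·(-3) = 2 - 15 = -13
k: (-5)·(-5) - 5·(-2) = 25 - (-10) = 35
m × n = (-20, -13, 35)
|m × n| = √((-20)² + (-13)² + 35²) = √1794 ≈ 42.3556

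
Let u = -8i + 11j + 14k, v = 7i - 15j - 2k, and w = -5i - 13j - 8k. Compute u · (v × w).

-2350

v × w:
i: (-15)·(-8) - (-2)·(-13) = 120 - 26 = 94
j: (-2)·(-5) - 7·(-8) = 10 - (-56) = 66
k: 7·(-13) - (-15)·(-5) = -91 - 75 = -166
v × w = (94, 66, -166)
u · (v × w) = (-8)·94 + 11·66 + 14·(-166) = -752 + 726 - 2324 = -2350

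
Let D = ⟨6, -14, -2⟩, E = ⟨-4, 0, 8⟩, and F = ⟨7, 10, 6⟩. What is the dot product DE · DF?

406

DE = E − D = (-10, 14, 10)
DF = F − D = (1, 24, 8)
DE · DF = (-10)·1 + 14·24 + 10·8 = -10 + 336 + 80 = 406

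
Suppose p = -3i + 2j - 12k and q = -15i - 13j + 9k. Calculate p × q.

i: 2·9 - (-12)·(-13) = 18 - 156 = -138
j: (-12)·(-15) - (-3)·9 = 180 - (-27) = 207
k: (-3)·(-13) - 2·(-15) = 39 - (-30) = 69
p × q = (-138, 207, 69)

(-138, 207, 69)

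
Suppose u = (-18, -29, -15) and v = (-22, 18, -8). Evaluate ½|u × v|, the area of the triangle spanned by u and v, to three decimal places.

i: (-29)·(-8) - (-15)·18 = 232 - (-270) = 502
j: (-15)·(-22) - (-18)·(-8) = 330 - 144 = 186
k: (-18)·18 - (-29)·(-22) = -324 - 638 = -962
u × v = (502, 186, -962)
|u × v| = √(502² + 186² + (-962)²) = √1212044 ≈ 1100.9287
area = ½ · 1100.9287 ≈ 550.464

550.464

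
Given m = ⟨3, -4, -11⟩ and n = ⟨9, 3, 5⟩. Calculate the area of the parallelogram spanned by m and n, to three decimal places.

123.248

i: (-4)·5 - (-11)·3 = -20 - (-33) = 13
j: (-11)·9 - 3·5 = -99 - 15 = -114
k: 3·3 - (-4)·9 = 9 - (-36) = 45
m × n = (13, -114, 45)
|m × n| = √(13² + (-114)² + 45²) = √15190 ≈ 123.2477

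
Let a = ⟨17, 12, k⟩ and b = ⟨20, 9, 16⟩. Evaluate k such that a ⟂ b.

-28

a · b = 17·20 + 12·9 + k·16 = 448 + 16k
Set equal to 0: 16k = -448, so k = -28.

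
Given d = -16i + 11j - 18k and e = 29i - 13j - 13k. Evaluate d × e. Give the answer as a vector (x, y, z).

(-377, -730, -111)

i: 11·(-13) - (-18)·(-13) = -143 - 234 = -377
j: (-18)·29 - (-16)·(-13) = -522 - 208 = -730
k: (-16)·(-13) - 11·29 = 208 - 319 = -111
d × e = (-377, -730, -111)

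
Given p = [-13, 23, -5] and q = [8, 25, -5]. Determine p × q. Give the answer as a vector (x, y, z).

(10, -105, -509)

i: 23·(-5) - (-5)·25 = -115 - (-125) = 10
j: (-5)·8 - (-13)·(-5) = -40 - 65 = -105
k: (-13)·25 - 23·8 = -325 - 184 = -509
p × q = (10, -105, -509)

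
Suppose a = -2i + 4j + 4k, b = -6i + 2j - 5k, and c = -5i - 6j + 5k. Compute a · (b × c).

444

b × c:
i: 2·5 - (-5)·(-6) = 10 - 30 = -20
j: (-5)·(-5) - (-6)·5 = 25 - (-30) = 55
k: (-6)·(-6) - 2·(-5) = 36 - (-10) = 46
b × c = (-20, 55, 46)
a · (b × c) = (-2)·(-20) + 4·55 + 4·46 = 40 + 220 + 184 = 444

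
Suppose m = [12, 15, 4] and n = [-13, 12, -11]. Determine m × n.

i: 15·(-11) - 4·12 = -165 - 48 = -213
j: 4·(-13) - 12·(-11) = -52 - (-132) = 80
k: 12·12 - 15·(-13) = 144 - (-195) = 339
m × n = (-213, 80, 339)

(-213, 80, 339)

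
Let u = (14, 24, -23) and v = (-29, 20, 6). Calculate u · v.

-64

u · v = 14·(-29) + 24·20 + (-23)·6 = -406 + 480 - 138 = -64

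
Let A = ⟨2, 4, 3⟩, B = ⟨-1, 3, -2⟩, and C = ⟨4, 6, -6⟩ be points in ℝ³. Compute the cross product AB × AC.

AB = (-3, -1, -5)
AC = (2, 2, -9)
i: (-1)·(-9) - (-5)·2 = 9 - (-10) = 19
j: (-5)·2 - (-3)·(-9) = -10 - 27 = -37
k: (-3)·2 - (-1)·2 = -6 - (-2) = -4
AB × AC = (19, -37, -4)

(19, -37, -4)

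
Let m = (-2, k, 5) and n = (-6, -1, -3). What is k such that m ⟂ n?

-3

m · n = (-2)·(-6) + k·(-1) + 5·(-3) = -3 - 1k
Set equal to 0: -1k = 3, so k = -3.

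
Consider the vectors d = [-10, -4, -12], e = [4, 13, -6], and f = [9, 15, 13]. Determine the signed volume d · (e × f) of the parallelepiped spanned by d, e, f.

-1482

e × f:
i: 13·13 - (-6)·15 = 169 - (-90) = 259
j: (-6)·9 - 4·13 = -54 - 52 = -106
k: 4·15 - 13·9 = 60 - 117 = -57
e × f = (259, -106, -57)
d · (e × f) = (-10)·259 + (-4)·(-106) + (-12)·(-57) = -2590 + 424 + 684 = -1482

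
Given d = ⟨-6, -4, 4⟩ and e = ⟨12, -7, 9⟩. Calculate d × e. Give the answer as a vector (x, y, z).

i: (-4)·9 - 4·(-7) = -36 - (-28) = -8
j: 4·12 - (-6)·9 = 48 - (-54) = 102
k: (-6)·(-7) - (-4)·12 = 42 - (-48) = 90
d × e = (-8, 102, 90)

(-8, 102, 90)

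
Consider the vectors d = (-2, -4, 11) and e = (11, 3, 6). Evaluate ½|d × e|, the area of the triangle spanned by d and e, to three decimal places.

i: (-4)·6 - 11·3 = -24 - 33 = -57
j: 11·11 - (-2)·6 = 121 - (-12) = 133
k: (-2)·3 - (-4)·11 = -6 - (-44) = 38
d × e = (-57, 133, 38)
|d × e| = √((-57)² + 133² + 38²) = √22382 ≈ 149.6061
area = ½ · 149.6061 ≈ 74.803

74.803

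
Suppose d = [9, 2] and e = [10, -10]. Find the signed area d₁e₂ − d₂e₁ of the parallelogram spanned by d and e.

-110

9·(-10) - 2·10 = -90 - 20 = -110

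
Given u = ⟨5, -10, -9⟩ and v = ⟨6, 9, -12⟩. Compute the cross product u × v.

(201, 6, 105)

i: (-10)·(-12) - (-9)·9 = 120 - (-81) = 201
j: (-9)·6 - 5·(-12) = -54 - (-60) = 6
k: 5·9 - (-10)·6 = 45 - (-60) = 105
u × v = (201, 6, 105)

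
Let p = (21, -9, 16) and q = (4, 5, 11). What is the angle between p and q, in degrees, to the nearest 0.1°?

52.7

p · q = 21·4 + (-9)·5 + 16·11 = 84 - 45 + 176 = 215
|p|² = 441 + 81 + 256 = 778,  |p| = √778 ≈ 27.892651
|q|² = 16 + 25 + 121 = 162,  |q| = √162 ≈ 12.727922
cos θ = 215 / (27.892651 · 12.727922) ≈ 0.60561
θ = arccos(0.60561) ≈ 52.7°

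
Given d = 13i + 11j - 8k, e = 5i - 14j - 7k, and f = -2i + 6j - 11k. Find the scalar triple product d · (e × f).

e × f:
i: (-14)·(-11) - (-7)·6 = 154 - (-42) = 196
j: (-7)·(-2) - 5·(-11) = 14 - (-55) = 69
k: 5·6 - (-14)·(-2) = 30 - 28 = 2
e × f = (196, 69, 2)
d · (e × f) = 13·196 + 11·69 + (-8)·2 = 2548 + 759 - 16 = 3291

3291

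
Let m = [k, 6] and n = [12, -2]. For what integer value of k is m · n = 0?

1

m · n = k·12 + 6·(-2) = -12 + 12k
Set equal to 0: 12k = 12, so k = 1.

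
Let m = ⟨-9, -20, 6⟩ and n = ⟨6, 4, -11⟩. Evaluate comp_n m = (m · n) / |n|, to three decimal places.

-15.206

m · n = (-9)·6 + (-20)·4 + 6·(-11) = -54 - 80 - 66 = -200
|n| = √(36 + 16 + 121) = √173 ≈ 13.1529
comp_n m = -200 / √173 ≈ -15.206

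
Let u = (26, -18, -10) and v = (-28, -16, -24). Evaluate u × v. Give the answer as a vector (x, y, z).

(272, 904, -920)

i: (-18)·(-24) - (-10)·(-16) = 432 - 160 = 272
j: (-10)·(-28) - 26·(-24) = 280 - (-624) = 904
k: 26·(-16) - (-18)·(-28) = -416 - 504 = -920
u × v = (272, 904, -920)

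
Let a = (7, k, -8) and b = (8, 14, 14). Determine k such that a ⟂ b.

a · b = 7·8 + k·14 + (-8)·14 = -56 + 14k
Set equal to 0: 14k = 56, so k = 4.

4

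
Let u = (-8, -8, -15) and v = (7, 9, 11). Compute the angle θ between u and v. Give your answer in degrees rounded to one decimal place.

u · v = (-8)·7 + (-8)·9 + (-15)·11 = -56 - 72 - 165 = -293
|u|² = 64 + 64 + 225 = 353,  |u| = √353 ≈ 18.788294
|v|² = 49 + 81 + 121 = 251,  |v| = √251 ≈ 15.842980
cos θ = -293 / (18.788294 · 15.842980) ≈ -0.98434
θ = arccos(-0.98434) ≈ 169.8°

169.8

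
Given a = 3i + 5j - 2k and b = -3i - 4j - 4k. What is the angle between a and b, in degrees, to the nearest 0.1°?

122.1

a · b = 3·(-3) + 5·(-4) + (-2)·(-4) = -9 - 20 + 8 = -21
|a|² = 9 + 25 + 4 = 38,  |a| = √38 ≈ 6.164414
|b|² = 9 + 16 + 16 = 41,  |b| = √41 ≈ 6.403124
cos θ = -21 / (6.164414 · 6.403124) ≈ -0.53203
θ = arccos(-0.53203) ≈ 122.1°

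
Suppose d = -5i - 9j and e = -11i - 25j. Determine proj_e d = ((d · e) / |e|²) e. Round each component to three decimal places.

(-4.129, -9.383)

d · e = (-5)·(-11) + (-9)·(-25) = 55 + 225 = 280
|e|² = 121 + 625 = 746
proj_e d = (280/746) · (-11, -25) ≈ (-4.129, -9.383)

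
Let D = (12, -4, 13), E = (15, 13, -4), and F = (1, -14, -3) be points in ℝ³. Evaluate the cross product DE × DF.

(-442, 235, 157)

DE = (3, 17, -17)
DF = (-11, -10, -16)
i: 17·(-16) - (-17)·(-10) = -272 - 170 = -442
j: (-17)·(-11) - 3·(-16) = 187 - (-48) = 235
k: 3·(-10) - 17·(-11) = -30 - (-187) = 157
DE × DF = (-442, 235, 157)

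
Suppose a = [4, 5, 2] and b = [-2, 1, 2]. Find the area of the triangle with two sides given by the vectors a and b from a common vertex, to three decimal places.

10.050

i: 5·2 - 2·1 = 10 - 2 = 8
j: 2·(-2) - 4·2 = -4 - 8 = -12
k: 4·1 - 5·(-2) = 4 - (-10) = 14
a × b = (8, -12, 14)
|a × b| = √(8² + (-12)² + 14²) = √404 ≈ 20.0998
area = ½ · 20.0998 ≈ 10.050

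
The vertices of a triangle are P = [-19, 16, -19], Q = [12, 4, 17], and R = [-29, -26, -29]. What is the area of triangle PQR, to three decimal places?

1082.590

PQ = (31, -12, 36),  PR = (-10, -42, -10)
i: (-12)·(-10) - 36·(-42) = 120 - (-1512) = 1632
j: 36·(-10) - 31·(-10) = -360 - (-310) = -50
k: 31·(-42) - (-12)·(-10) = -1302 - 120 = -1422
PQ × PR = (1632, -50, -1422)
|PQ × PR| = √4688008 ≈ 2165.1808
area = ½ · 2165.1808 ≈ 1082.590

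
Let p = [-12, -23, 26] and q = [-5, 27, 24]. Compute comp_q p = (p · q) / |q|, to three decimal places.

1.727

p · q = (-12)·(-5) + (-23)·27 + 26·24 = 60 - 621 + 624 = 63
|q| = √(25 + 729 + 576) = √1330 ≈ 36.4692
comp_q p = 63 / √1330 ≈ 1.727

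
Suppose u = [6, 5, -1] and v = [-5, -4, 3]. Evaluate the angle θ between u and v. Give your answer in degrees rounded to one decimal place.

u · v = 6·(-5) + 5·(-4) + (-1)·3 = -30 - 20 - 3 = -53
|u|² = 36 + 25 + 1 = 62,  |u| = √62 ≈ 7.874008
|v|² = 25 + 16 + 9 = 50,  |v| = √50 ≈ 7.071068
cos θ = -53 / (7.874008 · 7.071068) ≈ -0.95191
θ = arccos(-0.95191) ≈ 162.2°

162.2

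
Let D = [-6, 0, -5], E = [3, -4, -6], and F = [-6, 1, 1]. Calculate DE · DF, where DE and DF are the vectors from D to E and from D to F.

DE = E − D = (9, -4, -1)
DF = F − D = (0, 1, 6)
DE · DF = 9·0 + (-4)·1 + (-1)·6 = 0 - 4 - 6 = -10

-10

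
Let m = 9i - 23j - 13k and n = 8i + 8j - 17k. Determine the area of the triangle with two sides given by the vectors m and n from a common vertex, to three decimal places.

279.715

i: (-23)·(-17) - (-13)·8 = 391 - (-104) = 495
j: (-13)·8 - 9·(-17) = -104 - (-153) = 49
k: 9·8 - (-23)·8 = 72 - (-184) = 256
m × n = (495, 49, 256)
|m × n| = √(495² + 49² + 256²) = √312962 ≈ 559.4301
area = ½ · 559.4301 ≈ 279.715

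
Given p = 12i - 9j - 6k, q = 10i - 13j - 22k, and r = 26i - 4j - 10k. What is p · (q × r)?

q × r:
i: (-13)·(-10) - (-22)·(-4) = 130 - 88 = 42
j: (-22)·26 - 10·(-10) = -572 - (-100) = -472
k: 10·(-4) - (-13)·26 = -40 - (-338) = 298
q × r = (42, -472, 298)
p · (q × r) = 12·42 + (-9)·(-472) + (-6)·298 = 504 + 4248 - 1788 = 2964

2964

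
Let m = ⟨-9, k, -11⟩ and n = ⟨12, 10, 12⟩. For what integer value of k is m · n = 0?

m · n = (-9)·12 + k·10 + (-11)·12 = -240 + 10k
Set equal to 0: 10k = 240, so k = 24.

24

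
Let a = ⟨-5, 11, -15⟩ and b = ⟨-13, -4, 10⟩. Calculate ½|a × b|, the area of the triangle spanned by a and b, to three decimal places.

149.243

i: 11·10 - (-15)·(-4) = 110 - 60 = 50
j: (-15)·(-13) - (-5)·10 = 195 - (-50) = 245
k: (-5)·(-4) - 11·(-13) = 20 - (-143) = 163
a × b = (50, 245, 163)
|a × b| = √(50² + 245² + 163²) = √89094 ≈ 298.4862
area = ½ · 298.4862 ≈ 149.243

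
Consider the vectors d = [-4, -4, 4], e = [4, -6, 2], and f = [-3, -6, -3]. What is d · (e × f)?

-312

e × f:
i: (-6)·(-3) - 2·(-6) = 18 - (-12) = 30
j: 2·(-3) - 4·(-3) = -6 - (-12) = 6
k: 4·(-6) - (-6)·(-3) = -24 - 18 = -42
e × f = (30, 6, -42)
d · (e × f) = (-4)·30 + (-4)·6 + 4·(-42) = -120 - 24 - 168 = -312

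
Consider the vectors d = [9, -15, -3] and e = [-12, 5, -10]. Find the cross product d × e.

i: (-15)·(-10) - (-3)·5 = 150 - (-15) = 165
j: (-3)·(-12) - 9·(-10) = 36 - (-90) = 126
k: 9·5 - (-15)·(-12) = 45 - 180 = -135
d × e = (165, 126, -135)

(165, 126, -135)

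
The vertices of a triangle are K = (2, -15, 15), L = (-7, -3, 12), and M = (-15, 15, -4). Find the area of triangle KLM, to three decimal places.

KL = (-9, 12, -3),  KM = (-17, 30, -19)
i: 12·(-19) - (-3)·30 = -228 - (-90) = -138
j: (-3)·(-17) - (-9)·(-19) = 51 - 171 = -120
k: (-9)·30 - 12·(-17) = -270 - (-204) = -66
KL × KM = (-138, -120, -66)
|KL × KM| = √37800 ≈ 194.4222
area = ½ · 194.4222 ≈ 97.211

97.211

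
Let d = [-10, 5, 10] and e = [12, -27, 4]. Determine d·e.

d · e = (-10)·12 + 5·(-27) + 10·4 = -120 - 135 + 40 = -215

-215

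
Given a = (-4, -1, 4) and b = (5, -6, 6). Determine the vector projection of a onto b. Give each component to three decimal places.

a · b = (-4)·5 + (-1)·(-6) + 4·6 = -20 + 6 + 24 = 10
|b|² = 25 + 36 + 36 = 97
proj_b a = (10/97) · (5, -6, 6) ≈ (0.515, -0.619, 0.619)

(0.515, -0.619, 0.619)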